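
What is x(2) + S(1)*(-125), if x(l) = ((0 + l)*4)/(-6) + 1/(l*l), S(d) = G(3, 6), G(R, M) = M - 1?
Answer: -7513/12 ≈ -626.08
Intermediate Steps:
G(R, M) = -1 + M
S(d) = 5 (S(d) = -1 + 6 = 5)
x(l) = l⁻² - 2*l/3 (x(l) = (l*4)*(-⅙) + l⁻² = (4*l)*(-⅙) + l⁻² = -2*l/3 + l⁻² = l⁻² - 2*l/3)
x(2) + S(1)*(-125) = (2⁻² - ⅔*2) + 5*(-125) = (¼ - 4/3) - 625 = -13/12 - 625 = -7513/12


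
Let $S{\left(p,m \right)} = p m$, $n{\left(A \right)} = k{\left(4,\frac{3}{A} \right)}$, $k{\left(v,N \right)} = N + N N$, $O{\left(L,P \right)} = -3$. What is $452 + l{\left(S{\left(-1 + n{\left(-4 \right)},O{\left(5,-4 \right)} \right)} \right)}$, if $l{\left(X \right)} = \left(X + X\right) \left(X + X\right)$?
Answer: $\frac{32177}{64} \approx 502.77$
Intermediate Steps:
$k{\left(v,N \right)} = N + N^{2}$
$n{\left(A \right)} = \frac{3 \left(1 + \frac{3}{A}\right)}{A}$ ($n{\left(A \right)} = \frac{3}{A} \left(1 + \frac{3}{A}\right) = \frac{3 \left(1 + \frac{3}{A}\right)}{A}$)
$S{\left(p,m \right)} = m p$
$l{\left(X \right)} = 4 X^{2}$ ($l{\left(X \right)} = 2 X 2 X = 4 X^{2}$)
$452 + l{\left(S{\left(-1 + n{\left(-4 \right)},O{\left(5,-4 \right)} \right)} \right)} = 452 + 4 \left(- 3 \left(-1 + \frac{3 \left(3 - 4\right)}{16}\right)\right)^{2} = 452 + 4 \left(- 3 \left(-1 + 3 \cdot \frac{1}{16} \left(-1\right)\right)\right)^{2} = 452 + 4 \left(- 3 \left(-1 - \frac{3}{16}\right)\right)^{2} = 452 + 4 \left(\left(-3\right) \left(- \frac{19}{16}\right)\right)^{2} = 452 + 4 \left(\frac{57}{16}\right)^{2} = 452 + 4 \cdot \frac{3249}{256} = 452 + \frac{3249}{64} = \frac{32177}{64}$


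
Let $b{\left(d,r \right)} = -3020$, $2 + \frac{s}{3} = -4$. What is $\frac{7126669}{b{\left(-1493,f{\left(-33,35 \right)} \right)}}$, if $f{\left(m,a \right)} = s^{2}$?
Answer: $- \frac{7126669}{3020} \approx -2359.8$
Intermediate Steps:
$s = -18$ ($s = -6 + 3 \left(-4\right) = -6 - 12 = -18$)
$f{\left(m,a \right)} = 324$ ($f{\left(m,a \right)} = \left(-18\right)^{2} = 324$)
$\frac{7126669}{b{\left(-1493,f{\left(-33,35 \right)} \right)}} = \frac{7126669}{-3020} = 7126669 \left(- \frac{1}{3020}\right) = - \frac{7126669}{3020}$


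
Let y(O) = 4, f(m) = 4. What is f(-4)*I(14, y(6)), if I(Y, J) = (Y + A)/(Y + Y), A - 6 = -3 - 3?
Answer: 2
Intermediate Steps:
A = 0 (A = 6 + (-3 - 3) = 6 - 6 = 0)
I(Y, J) = 1/2 (I(Y, J) = (Y + 0)/(Y + Y) = Y/((2*Y)) = Y*(1/(2*Y)) = 1/2)
f(-4)*I(14, y(6)) = 4*(1/2) = 2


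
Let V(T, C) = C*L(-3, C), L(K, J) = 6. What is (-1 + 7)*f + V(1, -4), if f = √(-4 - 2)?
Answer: -24 + 6*I*√6 ≈ -24.0 + 14.697*I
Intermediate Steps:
V(T, C) = 6*C (V(T, C) = C*6 = 6*C)
f = I*√6 (f = √(-6) = I*√6 ≈ 2.4495*I)
(-1 + 7)*f + V(1, -4) = (-1 + 7)*(I*√6) + 6*(-4) = 6*(I*√6) - 24 = 6*I*√6 - 24 = -24 + 6*I*√6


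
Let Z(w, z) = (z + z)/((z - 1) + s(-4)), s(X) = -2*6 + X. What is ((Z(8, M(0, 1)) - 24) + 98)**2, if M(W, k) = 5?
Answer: 192721/36 ≈ 5353.4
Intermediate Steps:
s(X) = -12 + X
Z(w, z) = 2*z/(-17 + z) (Z(w, z) = (z + z)/((z - 1) + (-12 - 4)) = (2*z)/((-1 + z) - 16) = (2*z)/(-17 + z) = 2*z/(-17 + z))
((Z(8, M(0, 1)) - 24) + 98)**2 = ((2*5/(-17 + 5) - 24) + 98)**2 = ((2*5/(-12) - 24) + 98)**2 = ((2*5*(-1/12) - 24) + 98)**2 = ((-5/6 - 24) + 98)**2 = (-149/6 + 98)**2 = (439/6)**2 = 192721/36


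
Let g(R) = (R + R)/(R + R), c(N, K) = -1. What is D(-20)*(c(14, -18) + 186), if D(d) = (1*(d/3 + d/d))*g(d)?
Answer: -3145/3 ≈ -1048.3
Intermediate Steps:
g(R) = 1 (g(R) = (2*R)/((2*R)) = (2*R)*(1/(2*R)) = 1)
D(d) = 1 + d/3 (D(d) = (1*(d/3 + d/d))*1 = (1*(d*(⅓) + 1))*1 = (1*(d/3 + 1))*1 = (1*(1 + d/3))*1 = (1 + d/3)*1 = 1 + d/3)
D(-20)*(c(14, -18) + 186) = (1 + (⅓)*(-20))*(-1 + 186) = (1 - 20/3)*185 = -17/3*185 = -3145/3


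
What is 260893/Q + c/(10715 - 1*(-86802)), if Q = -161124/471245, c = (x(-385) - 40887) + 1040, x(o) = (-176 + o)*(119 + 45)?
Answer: -11989202175268369/15712329108 ≈ -7.6304e+5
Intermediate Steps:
x(o) = -28864 + 164*o (x(o) = (-176 + o)*164 = -28864 + 164*o)
c = -131851 (c = ((-28864 + 164*(-385)) - 40887) + 1040 = ((-28864 - 63140) - 40887) + 1040 = (-92004 - 40887) + 1040 = -132891 + 1040 = -131851)
Q = -161124/471245 (Q = -161124*1/471245 = -161124/471245 ≈ -0.34191)
260893/Q + c/(10715 - 1*(-86802)) = 260893/(-161124/471245) - 131851/(10715 - 1*(-86802)) = 260893*(-471245/161124) - 131851/(10715 + 86802) = -122944521785/161124 - 131851/97517 = -11989202175268369/15712329108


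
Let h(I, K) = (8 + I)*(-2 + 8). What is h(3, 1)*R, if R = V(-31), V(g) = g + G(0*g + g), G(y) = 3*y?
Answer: -8184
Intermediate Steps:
V(g) = 4*g (V(g) = g + 3*(0*g + g) = g + 3*(0 + g) = g + 3*g = 4*g)
R = -124 (R = 4*(-31) = -124)
h(I, K) = 48 + 6*I (h(I, K) = (8 + I)*6 = 48 + 6*I)
h(3, 1)*R = (48 + 6*3)*(-124) = (48 + 18)*(-124) = 66*(-124) = -8184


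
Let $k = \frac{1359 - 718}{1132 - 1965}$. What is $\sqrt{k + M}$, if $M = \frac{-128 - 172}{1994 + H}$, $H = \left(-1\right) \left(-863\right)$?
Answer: $\frac{i \sqrt{101083599853}}{339983} \approx 0.93515 i$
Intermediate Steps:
$H = 863$
$k = - \frac{641}{833}$ ($k = \frac{641}{-833} = 641 \left(- \frac{1}{833}\right) = - \frac{641}{833} \approx -0.76951$)
$M = - \frac{300}{2857}$ ($M = \frac{-128 - 172}{1994 + 863} = - \frac{300}{2857} \approx -0.10501$)
$\sqrt{k + M} = \sqrt{- \frac{641}{833} - \frac{300}{2857}} = \sqrt{- \frac{2081237}{2379881}} = \frac{i \sqrt{101083599853}}{339983}$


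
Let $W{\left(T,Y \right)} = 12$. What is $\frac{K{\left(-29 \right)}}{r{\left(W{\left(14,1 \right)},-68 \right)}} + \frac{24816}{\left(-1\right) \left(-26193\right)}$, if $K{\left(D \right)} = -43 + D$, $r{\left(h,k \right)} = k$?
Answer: $\frac{297782}{148427} \approx 2.0063$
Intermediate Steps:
$\frac{K{\left(-29 \right)}}{r{\left(W{\left(14,1 \right)},-68 \right)}} + \frac{24816}{\left(-1\right) \left(-26193\right)} = \frac{-43 - 29}{-68} + \frac{24816}{\left(-1\right) \left(-26193\right)} = \left(-72\right) \left(- \frac{1}{68}\right) + \frac{24816}{26193} = \frac{18}{17} + 24816 \cdot \frac{1}{26193} = \frac{18}{17} + \frac{8272}{8731} = \frac{297782}{148427}$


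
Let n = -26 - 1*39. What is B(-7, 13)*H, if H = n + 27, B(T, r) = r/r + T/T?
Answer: -76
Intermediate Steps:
n = -65 (n = -26 - 39 = -65)
B(T, r) = 2 (B(T, r) = 1 + 1 = 2)
H = -38 (H = -65 + 27 = -38)
B(-7, 13)*H = 2*(-38) = -76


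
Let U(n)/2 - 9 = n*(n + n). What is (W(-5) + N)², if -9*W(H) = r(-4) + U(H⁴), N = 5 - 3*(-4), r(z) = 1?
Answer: 2440987517956/81 ≈ 3.0136e+10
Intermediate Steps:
U(n) = 18 + 4*n² (U(n) = 18 + 2*(n*(n + n)) = 18 + 2*(n*(2*n)) = 18 + 2*(2*n²) = 18 + 4*n²)
N = 17 (N = 5 + 12 = 17)
W(H) = -19/9 - 4*H⁸/9 (W(H) = -(1 + (18 + 4*(H⁴)²))/9 = -(1 + (18 + 4*H⁸))/9 = -(19 + 4*H⁸)/9 = -19/9 - 4*H⁸/9)
(W(-5) + N)² = ((-19/9 - 4/9*(-5)⁸) + 17)² = ((-19/9 - 4/9*390625) + 17)² = ((-19/9 - 1562500/9) + 17)² = (-1562519/9 + 17)² = (-1562366/9)² = 2440987517956/81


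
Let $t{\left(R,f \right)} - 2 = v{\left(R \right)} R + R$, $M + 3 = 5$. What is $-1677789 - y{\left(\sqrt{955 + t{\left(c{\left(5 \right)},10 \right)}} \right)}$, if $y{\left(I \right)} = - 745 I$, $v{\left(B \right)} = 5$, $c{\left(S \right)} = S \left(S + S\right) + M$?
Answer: $-1677789 + 2235 \sqrt{141} \approx -1.6513 \cdot 10^{6}$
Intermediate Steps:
$M = 2$ ($M = -3 + 5 = 2$)
$c{\left(S \right)} = 2 + 2 S^{2}$ ($c{\left(S \right)} = S \left(S + S\right) + 2 = S 2 S + 2 = 2 S^{2} + 2 = 2 + 2 S^{2}$)
$t{\left(R,f \right)} = 2 + 6 R$ ($t{\left(R,f \right)} = 2 + \left(5 R + R\right) = 2 + 6 R$)
$-1677789 - y{\left(\sqrt{955 + t{\left(c{\left(5 \right)},10 \right)}} \right)} = -1677789 - - 745 \sqrt{955 + \left(2 + 6 \left(2 + 2 \cdot 5^{2}\right)\right)} = -1677789 - - 745 \sqrt{955 + \left(2 + 6 \left(2 + 2 \cdot 25\right)\right)} = -1677789 - - 745 \sqrt{955 + \left(2 + 6 \left(2 + 50\right)\right)} = -1677789 - - 745 \sqrt{955 + \left(2 + 6 \cdot 52\right)} = -1677789 - - 745 \sqrt{955 + \left(2 + 312\right)} = -1677789 - - 745 \sqrt{955 + 314} = -1677789 - - 745 \sqrt{1269} = -1677789 - - 745 \cdot 3 \sqrt{141} = -1677789 - - 2235 \sqrt{141} = -1677789 + 2235 \sqrt{141}$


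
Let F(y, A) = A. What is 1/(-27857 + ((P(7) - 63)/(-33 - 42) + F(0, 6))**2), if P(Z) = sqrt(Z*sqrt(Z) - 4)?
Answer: -5625/(156695625 - (513 - sqrt(-4 + 7*sqrt(7)))**2) ≈ -3.5957e-5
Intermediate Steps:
P(Z) = sqrt(-4 + Z**(3/2)) (P(Z) = sqrt(Z**(3/2) - 4) = sqrt(-4 + Z**(3/2)))
1/(-27857 + ((P(7) - 63)/(-33 - 42) + F(0, 6))**2) = 1/(-27857 + ((sqrt(-4 + 7**(3/2)) - 63)/(-33 - 42) + 6)**2) = 1/(-27857 + ((sqrt(-4 + 7*sqrt(7)) - 63)/(-75) + 6)**2) = 1/(-27857 + ((-63 + sqrt(-4 + 7*sqrt(7)))*(-1/75) + 6)**2) = 1/(-27857 + ((21/25 - sqrt(-4 + 7*sqrt(7))/75) + 6)**2) = 1/(-27857 + (171/25 - sqrt(-4 + 7*sqrt(7))/75)**2)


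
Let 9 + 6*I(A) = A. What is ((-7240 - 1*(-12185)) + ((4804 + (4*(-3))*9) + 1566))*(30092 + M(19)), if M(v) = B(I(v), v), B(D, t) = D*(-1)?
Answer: 1011667097/3 ≈ 3.3722e+8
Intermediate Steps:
I(A) = -3/2 + A/6
B(D, t) = -D
M(v) = 3/2 - v/6 (M(v) = -(-3/2 + v/6) = 3/2 - v/6)
((-7240 - 1*(-12185)) + ((4804 + (4*(-3))*9) + 1566))*(30092 + M(19)) = ((-7240 - 1*(-12185)) + ((4804 + (4*(-3))*9) + 1566))*(30092 + (3/2 - ⅙*19)) = ((-7240 + 12185) + ((4804 - 12*9) + 1566))*(30092 + (3/2 - 19/6)) = (4945 + ((4804 - 108) + 1566))*(30092 - 5/3) = (4945 + (4696 + 1566))*(90271/3) = (4945 + 6262)*(90271/3) = 11207*(90271/3) = 1011667097/3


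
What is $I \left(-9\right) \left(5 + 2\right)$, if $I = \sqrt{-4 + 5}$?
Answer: $-63$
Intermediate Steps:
$I = 1$ ($I = \sqrt{1} = 1$)
$I \left(-9\right) \left(5 + 2\right) = 1 \left(-9\right) \left(5 + 2\right) = \left(-9\right) 7 = -63$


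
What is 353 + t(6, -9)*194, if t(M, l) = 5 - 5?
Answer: 353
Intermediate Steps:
t(M, l) = 0
353 + t(6, -9)*194 = 353 + 0*194 = 353 + 0 = 353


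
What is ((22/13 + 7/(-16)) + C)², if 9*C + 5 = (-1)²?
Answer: 2301289/3504384 ≈ 0.65669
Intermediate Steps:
C = -4/9 (C = -5/9 + (⅑)*(-1)² = -5/9 + (⅑)*1 = -5/9 + ⅑ = -4/9 ≈ -0.44444)
((22/13 + 7/(-16)) + C)² = ((22/13 + 7/(-16)) - 4/9)² = ((22*(1/13) + 7*(-1/16)) - 4/9)² = ((22/13 - 7/16) - 4/9)² = (261/208 - 4/9)² = (1517/1872)² = 2301289/3504384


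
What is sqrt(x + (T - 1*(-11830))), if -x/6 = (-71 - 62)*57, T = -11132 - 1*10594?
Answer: sqrt(35590) ≈ 188.65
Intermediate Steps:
T = -21726 (T = -11132 - 10594 = -21726)
x = 45486 (x = -6*(-71 - 62)*57 = -(-798)*57 = -6*(-7581) = 45486)
sqrt(x + (T - 1*(-11830))) = sqrt(45486 + (-21726 - 1*(-11830))) = sqrt(45486 + (-21726 + 11830)) = sqrt(45486 - 9896) = sqrt(35590)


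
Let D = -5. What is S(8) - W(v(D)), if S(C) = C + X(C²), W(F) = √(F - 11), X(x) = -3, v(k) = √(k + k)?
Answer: 5 - √(-11 + I*√10) ≈ 4.528 - 3.35*I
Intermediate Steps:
v(k) = √2*√k (v(k) = √(2*k) = √2*√k)
W(F) = √(-11 + F)
S(C) = -3 + C (S(C) = C - 3 = -3 + C)
S(8) - W(v(D)) = (-3 + 8) - √(-11 + √2*√(-5)) = 5 - √(-11 + √2*(I*√5)) = 5 - √(-11 + I*√10)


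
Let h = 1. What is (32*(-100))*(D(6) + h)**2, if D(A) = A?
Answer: -156800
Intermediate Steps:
(32*(-100))*(D(6) + h)**2 = (32*(-100))*(6 + 1)**2 = -3200*7**2 = -3200*49 = -156800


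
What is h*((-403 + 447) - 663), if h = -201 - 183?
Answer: 237696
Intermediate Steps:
h = -384
h*((-403 + 447) - 663) = -384*((-403 + 447) - 663) = -384*(44 - 663) = -384*(-619) = 237696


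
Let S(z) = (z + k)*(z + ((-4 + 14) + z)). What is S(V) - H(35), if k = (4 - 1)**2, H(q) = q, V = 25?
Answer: 2005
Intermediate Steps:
k = 9 (k = 3**2 = 9)
S(z) = (9 + z)*(10 + 2*z) (S(z) = (z + 9)*(z + ((-4 + 14) + z)) = (9 + z)*(z + (10 + z)) = (9 + z)*(10 + 2*z))
S(V) - H(35) = (90 + 2*25**2 + 28*25) - 1*35 = (90 + 2*625 + 700) - 35 = (90 + 1250 + 700) - 35 = 2040 - 35 = 2005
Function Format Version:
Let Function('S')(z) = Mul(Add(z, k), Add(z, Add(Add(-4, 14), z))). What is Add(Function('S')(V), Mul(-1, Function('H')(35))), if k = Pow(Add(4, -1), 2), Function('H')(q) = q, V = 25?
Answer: 2005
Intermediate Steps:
k = 9 (k = Pow(3, 2) = 9)
Function('S')(z) = Mul(Add(9, z), Add(10, Mul(2, z))) (Function('S')(z) = Mul(Add(z, 9), Add(z, Add(Add(-4, 14), z))) = Mul(Add(9, z), Add(z, Add(10, z))) = Mul(Add(9, z), Add(10, Mul(2, z))))
Add(Function('S')(V), Mul(-1, Function('H')(35))) = Add(Add(90, Mul(2, Pow(25, 2)), Mul(28, 25)), Mul(-1, 35)) = Add(Add(90, Mul(2, 625), 700), -35) = Add(Add(90, 1250, 700), -35) = Add(2040, -35) = 2005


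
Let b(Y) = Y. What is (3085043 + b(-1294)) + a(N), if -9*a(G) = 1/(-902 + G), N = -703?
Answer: 44544754306/14445 ≈ 3.0837e+6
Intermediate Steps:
a(G) = -1/(9*(-902 + G))
(3085043 + b(-1294)) + a(N) = (3085043 - 1294) - 1/(-8118 + 9*(-703)) = 3083749 - 1/(-8118 - 6327) = 3083749 - 1/(-14445) = 3083749 - 1*(-1/14445) = 3083749 + 1/14445 = 44544754306/14445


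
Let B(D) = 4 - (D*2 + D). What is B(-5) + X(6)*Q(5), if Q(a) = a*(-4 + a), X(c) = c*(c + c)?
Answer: 379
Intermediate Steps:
X(c) = 2*c² (X(c) = c*(2*c) = 2*c²)
B(D) = 4 - 3*D (B(D) = 4 - (2*D + D) = 4 - 3*D)
B(-5) + X(6)*Q(5) = (4 - 3*(-5)) + (2*6²)*(5*(-4 + 5)) = (4 + 15) + (2*36)*(5*1) = 19 + 72*5 = 19 + 360 = 379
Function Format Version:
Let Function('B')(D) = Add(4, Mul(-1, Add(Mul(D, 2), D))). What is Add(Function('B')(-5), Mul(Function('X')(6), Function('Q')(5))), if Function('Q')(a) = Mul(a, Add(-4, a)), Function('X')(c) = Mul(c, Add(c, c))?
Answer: 379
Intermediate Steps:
Function('X')(c) = Mul(2, Pow(c, 2)) (Function('X')(c) = Mul(c, Mul(2, c)) = Mul(2, Pow(c, 2)))
Function('B')(D) = Add(4, Mul(-3, D)) (Function('B')(D) = Add(4, Mul(-1, Add(Mul(2, D), D))) = Add(4, Mul(-1, Mul(3, D))) = Add(4, Mul(-3, D)))
Add(Function('B')(-5), Mul(Function('X')(6), Function('Q')(5))) = Add(Add(4, Mul(-3, -5)), Mul(Mul(2, Pow(6, 2)), Mul(5, Add(-4, 5)))) = Add(Add(4, 15), Mul(Mul(2, 36), Mul(5, 1))) = Add(19, Mul(72, 5)) = Add(19, 360) = 379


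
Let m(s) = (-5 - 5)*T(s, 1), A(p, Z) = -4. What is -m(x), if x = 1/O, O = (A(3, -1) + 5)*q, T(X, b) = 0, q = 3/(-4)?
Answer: 0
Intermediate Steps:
q = -3/4 (q = 3*(-1/4) = -3/4 ≈ -0.75000)
O = -3/4 (O = (-4 + 5)*(-3/4) = 1*(-3/4) = -3/4 ≈ -0.75000)
x = -4/3 (x = 1/(-3/4) = -4/3 ≈ -1.3333)
m(s) = 0 (m(s) = (-5 - 5)*0 = -10*0 = 0)
-m(x) = -1*0 = 0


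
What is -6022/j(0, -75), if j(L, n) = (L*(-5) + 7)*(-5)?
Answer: 6022/35 ≈ 172.06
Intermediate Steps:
j(L, n) = -35 + 25*L (j(L, n) = (-5*L + 7)*(-5) = (7 - 5*L)*(-5) = -35 + 25*L)
-6022/j(0, -75) = -6022/(-35 + 25*0) = -6022/(-35 + 0) = -6022/(-35) = -6022*(-1/35) = 6022/35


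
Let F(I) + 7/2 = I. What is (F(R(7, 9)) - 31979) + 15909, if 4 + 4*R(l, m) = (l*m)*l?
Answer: -63857/4 ≈ -15964.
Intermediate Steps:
R(l, m) = -1 + m*l²/4 (R(l, m) = -1 + ((l*m)*l)/4 = -1 + (m*l²)/4 = -1 + m*l²/4)
F(I) = -7/2 + I
(F(R(7, 9)) - 31979) + 15909 = ((-7/2 + (-1 + (¼)*9*7²)) - 31979) + 15909 = ((-7/2 + (-1 + (¼)*9*49)) - 31979) + 15909 = ((-7/2 + (-1 + 441/4)) - 31979) + 15909 = ((-7/2 + 437/4) - 31979) + 15909 = (423/4 - 31979) + 15909 = -127493/4 + 15909 = -63857/4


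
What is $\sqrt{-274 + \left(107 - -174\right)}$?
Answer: $\sqrt{7} \approx 2.6458$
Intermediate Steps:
$\sqrt{-274 + \left(107 - -174\right)} = \sqrt{-274 + \left(107 + 174\right)} = \sqrt{-274 + 281} = \sqrt{7}$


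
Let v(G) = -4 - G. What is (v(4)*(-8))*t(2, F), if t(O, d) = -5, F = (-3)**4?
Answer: -320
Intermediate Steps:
F = 81
(v(4)*(-8))*t(2, F) = ((-4 - 1*4)*(-8))*(-5) = ((-4 - 4)*(-8))*(-5) = -8*(-8)*(-5) = 64*(-5) = -320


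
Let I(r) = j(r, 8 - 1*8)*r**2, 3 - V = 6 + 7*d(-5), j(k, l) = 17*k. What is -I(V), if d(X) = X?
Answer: -557056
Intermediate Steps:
V = 32 (V = 3 - (6 + 7*(-5)) = 3 - (6 - 35) = 3 - 1*(-29) = 3 + 29 = 32)
I(r) = 17*r**3 (I(r) = (17*r)*r**2 = 17*r**3)
-I(V) = -17*32**3 = -17*32768 = -1*557056 = -557056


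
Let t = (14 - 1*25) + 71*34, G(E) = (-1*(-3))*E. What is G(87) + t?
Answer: 2664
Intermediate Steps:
G(E) = 3*E
t = 2403 (t = (14 - 25) + 2414 = -11 + 2414 = 2403)
G(87) + t = 3*87 + 2403 = 261 + 2403 = 2664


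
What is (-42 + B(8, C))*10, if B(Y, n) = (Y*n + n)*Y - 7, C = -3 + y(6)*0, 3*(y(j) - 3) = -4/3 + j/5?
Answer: -2650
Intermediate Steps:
y(j) = 23/9 + j/15 (y(j) = 3 + (-4/3 + j/5)/3 = 3 + (-4/9 + j/15) = 23/9 + j/15)
C = -3 (C = -3 + (23/9 + (1/15)*6)*0 = -3 + (23/9 + ⅖)*0 = -3 + (133/45)*0 = -3 + 0 = -3)
B(Y, n) = -7 + Y*(n + Y*n) (B(Y, n) = (n + Y*n)*Y - 7 = Y*(n + Y*n) - 7 = -7 + Y*(n + Y*n))
(-42 + B(8, C))*10 = (-42 + (-7 + 8*(-3) - 3*8²))*10 = (-42 + (-7 - 24 - 3*64))*10 = (-42 + (-7 - 24 - 192))*10 = (-42 - 223)*10 = -265*10 = -2650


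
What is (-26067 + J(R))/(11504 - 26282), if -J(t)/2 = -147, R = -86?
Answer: 8591/4926 ≈ 1.7440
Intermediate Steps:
J(t) = 294 (J(t) = -2*(-147) = 294)
(-26067 + J(R))/(11504 - 26282) = (-26067 + 294)/(11504 - 26282) = -25773/(-14778) = -25773*(-1/14778) = 8591/4926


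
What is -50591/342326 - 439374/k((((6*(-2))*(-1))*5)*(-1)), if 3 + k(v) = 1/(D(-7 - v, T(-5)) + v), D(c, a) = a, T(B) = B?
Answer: 1222073054903/8386987 ≈ 1.4571e+5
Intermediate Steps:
k(v) = -3 + 1/(-5 + v)
-50591/342326 - 439374/k((((6*(-2))*(-1))*5)*(-1)) = -50591/342326 - 439374*(-5 + (((6*(-2))*(-1))*5)*(-1))/(16 - 3*((6*(-2))*(-1))*5*(-1)) = -50591*1/342326 - 439374*(-5 + (-12*(-1)*5)*(-1))/(16 - 3*-12*(-1)*5*(-1)) = -50591/342326 - 439374*(-5 + (12*5)*(-1))/(16 - 3*12*5*(-1)) = -50591/342326 - 439374*(-5 + 60*(-1))/(16 - 180*(-1)) = -50591/342326 - 439374*(-5 - 60)/(16 - 3*(-60)) = -50591/342326 - 439374*(-65/(16 + 180)) = -50591/342326 - 439374/((-1/65*196)) = -50591/342326 - 439374/(-196/65) = -50591/342326 - 439374*(-65/196) = -50591/342326 + 14279655/98 = 1222073054903/8386987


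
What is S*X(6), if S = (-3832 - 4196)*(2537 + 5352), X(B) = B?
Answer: -379997352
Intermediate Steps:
S = -63332892 (S = -8028*7889 = -63332892)
S*X(6) = -63332892*6 = -379997352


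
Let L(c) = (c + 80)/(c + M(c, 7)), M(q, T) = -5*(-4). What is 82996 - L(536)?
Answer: 11536290/139 ≈ 82995.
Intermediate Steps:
M(q, T) = 20
L(c) = (80 + c)/(20 + c) (L(c) = (c + 80)/(c + 20) = (80 + c)/(20 + c))
82996 - L(536) = 82996 - (80 + 536)/(20 + 536) = 82996 - 616/556 = 82996 - 1*154/139 = 82996 - 154/139 = 11536290/139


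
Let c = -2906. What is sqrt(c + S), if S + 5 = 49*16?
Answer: I*sqrt(2127) ≈ 46.119*I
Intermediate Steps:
S = 779 (S = -5 + 49*16 = -5 + 784 = 779)
sqrt(c + S) = sqrt(-2906 + 779) = sqrt(-2127) = I*sqrt(2127)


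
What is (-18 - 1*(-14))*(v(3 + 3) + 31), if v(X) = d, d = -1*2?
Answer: -116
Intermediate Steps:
d = -2
v(X) = -2
(-18 - 1*(-14))*(v(3 + 3) + 31) = (-18 - 1*(-14))*(-2 + 31) = (-18 + 14)*29 = -4*29 = -116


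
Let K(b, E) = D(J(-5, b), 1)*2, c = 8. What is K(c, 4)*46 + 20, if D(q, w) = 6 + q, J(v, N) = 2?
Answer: 756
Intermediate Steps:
K(b, E) = 16 (K(b, E) = (6 + 2)*2 = 8*2 = 16)
K(c, 4)*46 + 20 = 16*46 + 20 = 736 + 20 = 756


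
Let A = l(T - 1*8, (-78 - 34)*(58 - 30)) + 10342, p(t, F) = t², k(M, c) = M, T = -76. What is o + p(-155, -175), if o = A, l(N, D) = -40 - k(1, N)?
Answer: 34326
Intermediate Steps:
l(N, D) = -41 (l(N, D) = -40 - 1*1 = -40 - 1 = -41)
A = 10301 (A = -41 + 10342 = 10301)
o = 10301
o + p(-155, -175) = 10301 + (-155)² = 10301 + 24025 = 34326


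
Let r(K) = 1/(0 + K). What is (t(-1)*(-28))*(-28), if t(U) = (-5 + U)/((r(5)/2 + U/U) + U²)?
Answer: -2240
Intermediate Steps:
r(K) = 1/K
t(U) = (-5 + U)/(11/10 + U²) (t(U) = (-5 + U)/((1/(5*2) + U/U) + U²) = (-5 + U)/(((⅕)*(½) + 1) + U²) = (-5 + U)/((⅒ + 1) + U²) = (-5 + U)/(11/10 + U²))
(t(-1)*(-28))*(-28) = ((10*(-5 - 1)/(11 + 10*(-1)²))*(-28))*(-28) = ((10*(-6)/(11 + 10*1))*(-28))*(-28) = ((10*(-6)/(11 + 10))*(-28))*(-28) = ((10*(-6)/21)*(-28))*(-28) = ((10*(1/21)*(-6))*(-28))*(-28) = -20/7*(-28)*(-28) = 80*(-28) = -2240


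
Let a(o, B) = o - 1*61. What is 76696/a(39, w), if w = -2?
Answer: -38348/11 ≈ -3486.2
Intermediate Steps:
a(o, B) = -61 + o (a(o, B) = o - 61 = -61 + o)
76696/a(39, w) = 76696/(-61 + 39) = 76696/(-22) = 76696*(-1/22) = -38348/11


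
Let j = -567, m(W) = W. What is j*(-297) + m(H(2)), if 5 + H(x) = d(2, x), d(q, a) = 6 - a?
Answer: 168398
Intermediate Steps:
H(x) = 1 - x (H(x) = -5 + (6 - x) = 1 - x)
j*(-297) + m(H(2)) = -567*(-297) + (1 - 1*2) = 168399 + (1 - 2) = 168399 - 1 = 168398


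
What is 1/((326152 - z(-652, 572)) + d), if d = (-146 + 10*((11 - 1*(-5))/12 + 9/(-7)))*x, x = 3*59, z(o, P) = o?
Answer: 7/2107324 ≈ 3.3217e-6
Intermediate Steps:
x = 177
d = -180304/7 (d = (-146 + 10*((11 - 1*(-5))/12 + 9/(-7)))*177 = (-146 + 10*((11 + 5)*(1/12) + 9*(-⅐)))*177 = (-146 + 10*(16*(1/12) - 9/7))*177 = (-146 + 10*(4/3 - 9/7))*177 = (-146 + 10*(1/21))*177 = (-146 + 10/21)*177 = -3056/21*177 = -180304/7 ≈ -25758.)
1/((326152 - z(-652, 572)) + d) = 1/((326152 - 1*(-652)) - 180304/7) = 1/((326152 + 652) - 180304/7) = 1/(326804 - 180304/7) = 1/(2107324/7) = 7/2107324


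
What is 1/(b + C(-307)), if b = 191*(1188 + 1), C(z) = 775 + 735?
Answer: 1/228609 ≈ 4.3743e-6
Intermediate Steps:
C(z) = 1510
b = 227099 (b = 191*1189 = 227099)
1/(b + C(-307)) = 1/(227099 + 1510) = 1/228609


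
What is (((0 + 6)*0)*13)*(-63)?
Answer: 0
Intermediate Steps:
(((0 + 6)*0)*13)*(-63) = ((6*0)*13)*(-63) = (0*13)*(-63) = 0*(-63) = 0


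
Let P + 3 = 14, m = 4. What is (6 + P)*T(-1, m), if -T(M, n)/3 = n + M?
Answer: -153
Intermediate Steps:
T(M, n) = -3*M - 3*n (T(M, n) = -3*(n + M) = -3*(M + n) = -3*M - 3*n)
P = 11 (P = -3 + 14 = 11)
(6 + P)*T(-1, m) = (6 + 11)*(-3*(-1) - 3*4) = 17*(3 - 12) = 17*(-9) = -153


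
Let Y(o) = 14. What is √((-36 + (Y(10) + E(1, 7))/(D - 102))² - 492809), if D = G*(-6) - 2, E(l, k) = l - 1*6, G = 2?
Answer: I*√6613723679/116 ≈ 701.08*I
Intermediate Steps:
E(l, k) = -6 + l (E(l, k) = l - 6 = -6 + l)
D = -14 (D = 2*(-6) - 2 = -12 - 2 = -14)
√((-36 + (Y(10) + E(1, 7))/(D - 102))² - 492809) = √((-36 + (14 + (-6 + 1))/(-14 - 102))² - 492809) = √((-36 + (14 - 5)/(-116))² - 492809) = √((-36 + 9*(-1/116))² - 492809) = √((-36 - 9/116)² - 492809) = √((-4185/116)² - 492809) = √(17514225/13456 - 492809) = √(-6613723679/13456) = I*√6613723679/116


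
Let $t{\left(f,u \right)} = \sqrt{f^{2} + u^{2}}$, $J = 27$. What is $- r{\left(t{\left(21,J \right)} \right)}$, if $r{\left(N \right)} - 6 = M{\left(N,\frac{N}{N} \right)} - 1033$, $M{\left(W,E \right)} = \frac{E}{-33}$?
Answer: $\frac{33892}{33} \approx 1027.0$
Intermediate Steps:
$M{\left(W,E \right)} = - \frac{E}{33}$ ($M{\left(W,E \right)} = E \left(- \frac{1}{33}\right) = - \frac{E}{33}$)
$r{\left(N \right)} = - \frac{33892}{33}$ ($r{\left(N \right)} = 6 - \left(1033 + \frac{N \frac{1}{N}}{33}\right) = 6 - \frac{34090}{33} = - \frac{33892}{33}$)
$- r{\left(t{\left(21,J \right)} \right)} = \left(-1\right) \left(- \frac{33892}{33}\right) = \frac{33892}{33}$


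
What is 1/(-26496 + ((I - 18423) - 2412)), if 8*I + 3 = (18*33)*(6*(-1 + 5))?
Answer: -8/364395 ≈ -2.1954e-5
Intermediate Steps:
I = 14253/8 (I = -3/8 + ((18*33)*(6*(-1 + 5)))/8 = -3/8 + (594*(6*4))/8 = -3/8 + (594*24)/8 = -3/8 + (1/8)*14256 = -3/8 + 1782 = 14253/8 ≈ 1781.6)
1/(-26496 + ((I - 18423) - 2412)) = 1/(-26496 + ((14253/8 - 18423) - 2412)) = 1/(-26496 + (-133131/8 - 2412)) = 1/(-26496 - 152427/8) = 1/(-364395/8) = -8/364395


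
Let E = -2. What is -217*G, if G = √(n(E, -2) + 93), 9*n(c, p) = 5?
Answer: -217*√842/3 ≈ -2098.9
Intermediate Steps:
n(c, p) = 5/9 (n(c, p) = (⅑)*5 = 5/9)
G = √842/3 (G = √(5/9 + 93) = √(842/9) = √842/3 ≈ 9.6724)
-217*G = -217*√842/3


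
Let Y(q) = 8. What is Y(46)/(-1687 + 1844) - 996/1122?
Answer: -24566/29359 ≈ -0.83675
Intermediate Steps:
Y(46)/(-1687 + 1844) - 996/1122 = 8/(-1687 + 1844) - 996/1122 = 8/157 - 996*1/1122 = 8*(1/157) - 166/187 = 8/157 - 166/187 = -24566/29359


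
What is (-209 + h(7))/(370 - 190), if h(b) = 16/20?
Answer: -347/300 ≈ -1.1567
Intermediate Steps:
h(b) = ⅘ (h(b) = 16*(1/20) = ⅘)
(-209 + h(7))/(370 - 190) = (-209 + ⅘)/(370 - 190) = -1041/5/180 = -1041/5*1/180 = -347/300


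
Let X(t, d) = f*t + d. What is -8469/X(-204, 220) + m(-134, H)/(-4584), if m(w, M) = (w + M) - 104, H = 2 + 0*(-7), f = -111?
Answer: -4178249/13101072 ≈ -0.31892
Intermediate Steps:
H = 2 (H = 2 + 0 = 2)
m(w, M) = -104 + M + w (m(w, M) = (M + w) - 104 = -104 + M + w)
X(t, d) = d - 111*t (X(t, d) = -111*t + d = d - 111*t)
-8469/X(-204, 220) + m(-134, H)/(-4584) = -8469/(220 - 111*(-204)) + (-104 + 2 - 134)/(-4584) = -8469/(220 + 22644) - 236*(-1/4584) = -8469/22864 + 59/1146 = -4178249/13101072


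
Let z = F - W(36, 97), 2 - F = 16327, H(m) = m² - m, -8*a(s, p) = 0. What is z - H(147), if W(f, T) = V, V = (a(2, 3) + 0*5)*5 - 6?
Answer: -37781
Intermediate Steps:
a(s, p) = 0 (a(s, p) = -⅛*0 = 0)
V = -6 (V = (0 + 0*5)*5 - 6 = (0 + 0)*5 - 6 = 0*5 - 6 = 0 - 6 = -6)
F = -16325 (F = 2 - 1*16327 = 2 - 16327 = -16325)
W(f, T) = -6
z = -16319 (z = -16325 - 1*(-6) = -16325 + 6 = -16319)
z - H(147) = -16319 - 147*(-1 + 147) = -16319 - 147*146 = -16319 - 1*21462 = -16319 - 21462 = -37781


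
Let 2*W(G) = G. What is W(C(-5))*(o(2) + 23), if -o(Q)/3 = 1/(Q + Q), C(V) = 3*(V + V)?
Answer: -1335/4 ≈ -333.75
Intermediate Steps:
C(V) = 6*V (C(V) = 3*(2*V) = 6*V)
o(Q) = -3/(2*Q) (o(Q) = -3/(Q + Q) = -3*1/(2*Q) = -3/(2*Q))
W(G) = G/2
W(C(-5))*(o(2) + 23) = ((6*(-5))/2)*(-3/2/2 + 23) = ((½)*(-30))*(-3/2*½ + 23) = -15*(-¾ + 23) = -15*89/4 = -1335/4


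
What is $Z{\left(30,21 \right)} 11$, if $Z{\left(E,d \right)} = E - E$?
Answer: $0$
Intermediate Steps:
$Z{\left(E,d \right)} = 0$
$Z{\left(30,21 \right)} 11 = 0 \cdot 11 = 0$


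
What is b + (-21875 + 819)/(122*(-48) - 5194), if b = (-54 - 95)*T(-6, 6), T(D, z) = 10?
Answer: -8221722/5525 ≈ -1488.1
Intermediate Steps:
b = -1490 (b = (-54 - 95)*10 = -149*10 = -1490)
b + (-21875 + 819)/(122*(-48) - 5194) = -1490 + (-21875 + 819)/(122*(-48) - 5194) = -1490 - 21056/(-5856 - 5194) = -1490 - 21056/(-11050) = -1490 - 21056*(-1/11050) = -1490 + 10528/5525 = -8221722/5525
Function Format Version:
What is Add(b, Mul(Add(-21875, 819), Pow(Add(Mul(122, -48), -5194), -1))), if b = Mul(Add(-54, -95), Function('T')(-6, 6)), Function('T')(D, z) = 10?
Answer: Rational(-8221722, 5525) ≈ -1488.1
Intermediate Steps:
b = -1490 (b = Mul(Add(-54, -95), 10) = Mul(-149, 10) = -1490)
Add(b, Mul(Add(-21875, 819), Pow(Add(Mul(122, -48), -5194), -1))) = Add(-1490, Mul(Add(-21875, 819), Pow(Add(Mul(122, -48), -5194), -1))) = Add(-1490, Mul(-21056, Pow(Add(-5856, -5194), -1))) = Add(-1490, Mul(-21056, Pow(-11050, -1))) = Add(-1490, Mul(-21056, Rational(-1, 11050))) = Add(-1490, Rational(10528, 5525)) = Rational(-8221722, 5525)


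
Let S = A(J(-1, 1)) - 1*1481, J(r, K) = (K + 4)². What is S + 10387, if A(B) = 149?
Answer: 9055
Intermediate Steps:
J(r, K) = (4 + K)²
S = -1332 (S = 149 - 1*1481 = 149 - 1481 = -1332)
S + 10387 = -1332 + 10387 = 9055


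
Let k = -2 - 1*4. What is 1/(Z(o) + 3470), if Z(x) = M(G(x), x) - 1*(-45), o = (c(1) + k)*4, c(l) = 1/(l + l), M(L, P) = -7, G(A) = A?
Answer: 1/3508 ≈ 0.00028506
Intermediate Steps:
k = -6 (k = -2 - 4 = -6)
c(l) = 1/(2*l)
o = -22 (o = ((1/2)/1 - 6)*4 = ((1/2)*1 - 6)*4 = (1/2 - 6)*4 = -11/2*4 = -22)
Z(x) = 38 (Z(x) = -7 - 1*(-45) = -7 + 45 = 38)
1/(Z(o) + 3470) = 1/(38 + 3470) = 1/3508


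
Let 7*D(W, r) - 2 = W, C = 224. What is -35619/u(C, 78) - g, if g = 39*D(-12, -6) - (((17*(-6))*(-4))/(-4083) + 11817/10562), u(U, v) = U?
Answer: -164669788739/1609986784 ≈ -102.28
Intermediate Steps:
D(W, r) = 2/7 + W/7
g = -5708729515/100624174 (g = 39*(2/7 + (⅐)*(-12)) - (((17*(-6))*(-4))/(-4083) + 11817/10562) = 39*(2/7 - 12/7) - (-102*(-4)*(-1/4083) + 11817*(1/10562)) = 39*(-10/7) - (408*(-1/4083) + 11817/10562) = -390/7 - (-136/1361 + 11817/10562) = -390/7 - 1*14646505/14374882 = -390/7 - 14646505/14374882 = -5708729515/100624174 ≈ -56.733)
-35619/u(C, 78) - g = -35619/224 - 1*(-5708729515/100624174) = -35619*1/224 + 5708729515/100624174 = -35619/224 + 5708729515/100624174 = -164669788739/1609986784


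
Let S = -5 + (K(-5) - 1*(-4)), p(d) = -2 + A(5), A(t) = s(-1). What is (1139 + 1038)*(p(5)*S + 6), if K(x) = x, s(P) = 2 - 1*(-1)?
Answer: 0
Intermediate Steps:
s(P) = 3 (s(P) = 2 + 1 = 3)
A(t) = 3
p(d) = 1 (p(d) = -2 + 3 = 1)
S = -6 (S = -5 + (-5 - 1*(-4)) = -5 + (-5 + 4) = -5 - 1 = -6)
(1139 + 1038)*(p(5)*S + 6) = (1139 + 1038)*(1*(-6) + 6) = 2177*(-6 + 6) = 2177*0 = 0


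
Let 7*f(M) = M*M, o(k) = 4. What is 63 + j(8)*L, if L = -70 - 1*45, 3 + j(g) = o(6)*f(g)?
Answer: -26584/7 ≈ -3797.7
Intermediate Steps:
f(M) = M²/7 (f(M) = (M*M)/7 = M²/7)
j(g) = -3 + 4*g²/7 (j(g) = -3 + 4*(g²/7) = -3 + 4*g²/7)
L = -115 (L = -70 - 45 = -115)
63 + j(8)*L = 63 + (-3 + (4/7)*8²)*(-115) = 63 + (-3 + (4/7)*64)*(-115) = 63 + (-3 + 256/7)*(-115) = 63 + (235/7)*(-115) = 63 - 27025/7 = -26584/7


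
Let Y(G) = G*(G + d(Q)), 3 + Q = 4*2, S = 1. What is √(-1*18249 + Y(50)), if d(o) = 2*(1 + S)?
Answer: I*√15549 ≈ 124.7*I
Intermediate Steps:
Q = 5 (Q = -3 + 4*2 = -3 + 8 = 5)
d(o) = 4 (d(o) = 2*(1 + 1) = 2*2 = 4)
Y(G) = G*(4 + G) (Y(G) = G*(G + 4) = G*(4 + G))
√(-1*18249 + Y(50)) = √(-1*18249 + 50*(4 + 50)) = √(-18249 + 50*54) = √(-18249 + 2700) = √(-15549) = I*√15549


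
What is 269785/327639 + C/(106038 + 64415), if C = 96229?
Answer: 77514035936/55847050467 ≈ 1.3880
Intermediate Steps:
269785/327639 + C/(106038 + 64415) = 269785/327639 + 96229/(106038 + 64415) = 269785*(1/327639) + 96229/170453 = 269785/327639 + 96229*(1/170453) = 269785/327639 + 96229/170453 = 77514035936/55847050467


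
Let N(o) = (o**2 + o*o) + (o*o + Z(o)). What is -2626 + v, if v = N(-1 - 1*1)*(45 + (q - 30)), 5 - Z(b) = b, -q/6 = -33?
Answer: 1421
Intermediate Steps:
q = 198 (q = -6*(-33) = 198)
Z(b) = 5 - b
N(o) = 5 - o + 3*o**2 (N(o) = (o**2 + o*o) + (o*o + (5 - o)) = (o**2 + o**2) + (o**2 + (5 - o)) = 2*o**2 + (5 + o**2 - o) = 5 - o + 3*o**2)
v = 4047 (v = (5 - (-1 - 1*1) + 3*(-1 - 1*1)**2)*(45 + (198 - 30)) = (5 - (-1 - 1) + 3*(-1 - 1)**2)*(45 + 168) = (5 - 1*(-2) + 3*(-2)**2)*213 = (5 + 2 + 3*4)*213 = (5 + 2 + 12)*213 = 19*213 = 4047)
-2626 + v = -2626 + 4047 = 1421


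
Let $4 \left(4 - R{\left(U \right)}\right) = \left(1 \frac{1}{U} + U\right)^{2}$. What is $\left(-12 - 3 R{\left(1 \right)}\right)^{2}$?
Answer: $441$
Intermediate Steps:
$R{\left(U \right)} = 4 - \frac{\left(U + \frac{1}{U}\right)^{2}}{4}$ ($R{\left(U \right)} = 4 - \frac{\left(1 \frac{1}{U} + U\right)^{2}}{4} = 4 - \frac{\left(\frac{1}{U} + U\right)^{2}}{4} = 4 - \frac{\left(U + \frac{1}{U}\right)^{2}}{4}$)
$\left(-12 - 3 R{\left(1 \right)}\right)^{2} = \left(-12 - 3 \frac{-1 - 1^{4} + 14 \cdot 1^{2}}{4 \cdot 1}\right)^{2} = \left(-12 - 3 \cdot \frac{1}{4} \cdot 1 \left(-1 - 1 + 14 \cdot 1\right)\right)^{2} = \left(-12 - 3 \cdot \frac{1}{4} \cdot 1 \left(-1 - 1 + 14\right)\right)^{2} = \left(-12 - 3 \cdot \frac{1}{4} \cdot 1 \cdot 12\right)^{2} = \left(-12 - 9\right)^{2} = \left(-21\right)^{2} = 441$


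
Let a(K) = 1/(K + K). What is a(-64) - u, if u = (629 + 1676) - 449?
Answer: -237569/128 ≈ -1856.0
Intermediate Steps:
u = 1856 (u = 2305 - 449 = 1856)
a(K) = 1/(2*K)
a(-64) - u = (½)/(-64) - 1*1856 = (½)*(-1/64) - 1856 = -1/128 - 1856 = -237569/128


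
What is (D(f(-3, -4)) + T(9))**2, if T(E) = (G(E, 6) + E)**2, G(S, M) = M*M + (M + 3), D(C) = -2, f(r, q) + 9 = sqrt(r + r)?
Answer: 8491396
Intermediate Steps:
f(r, q) = -9 + sqrt(2)*sqrt(r) (f(r, q) = -9 + sqrt(r + r) = -9 + sqrt(2*r) = -9 + sqrt(2)*sqrt(r))
G(S, M) = 3 + M + M**2 (G(S, M) = M**2 + (3 + M) = 3 + M + M**2)
T(E) = (45 + E)**2 (T(E) = ((3 + 6 + 6**2) + E)**2 = ((3 + 6 + 36) + E)**2 = (45 + E)**2)
(D(f(-3, -4)) + T(9))**2 = (-2 + (45 + 9)**2)**2 = (-2 + 54**2)**2 = (-2 + 2916)**2 = 2914**2 = 8491396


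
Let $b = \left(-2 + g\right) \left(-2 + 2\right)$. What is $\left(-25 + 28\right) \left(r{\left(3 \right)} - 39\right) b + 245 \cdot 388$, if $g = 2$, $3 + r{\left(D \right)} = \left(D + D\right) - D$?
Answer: $95060$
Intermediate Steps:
$r{\left(D \right)} = -3 + D$ ($r{\left(D \right)} = -3 + \left(\left(D + D\right) - D\right) = -3 + \left(2 D - D\right) = -3 + D$)
$b = 0$ ($b = \left(-2 + 2\right) \left(-2 + 2\right) = 0 \cdot 0 = 0$)
$\left(-25 + 28\right) \left(r{\left(3 \right)} - 39\right) b + 245 \cdot 388 = \left(-25 + 28\right) \left(\left(-3 + 3\right) - 39\right) 0 + 245 \cdot 388 = 3 \left(0 - 39\right) 0 + 95060 = 3 \left(-39\right) 0 + 95060 = \left(-117\right) 0 + 95060 = 0 + 95060 = 95060$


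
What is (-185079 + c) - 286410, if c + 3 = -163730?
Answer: -635222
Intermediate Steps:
c = -163733 (c = -3 - 163730 = -163733)
(-185079 + c) - 286410 = (-185079 - 163733) - 286410 = -348812 - 286410 = -635222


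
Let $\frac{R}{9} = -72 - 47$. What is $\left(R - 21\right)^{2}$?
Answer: $1192464$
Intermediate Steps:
$R = -1071$ ($R = 9 \left(-72 - 47\right) = 9 \left(-119\right) = -1071$)
$\left(R - 21\right)^{2} = \left(-1071 - 21\right)^{2} = \left(-1092\right)^{2} = 1192464$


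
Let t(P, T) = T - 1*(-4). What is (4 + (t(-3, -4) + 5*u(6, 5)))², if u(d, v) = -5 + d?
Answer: 81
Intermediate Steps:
t(P, T) = 4 + T (t(P, T) = T + 4 = 4 + T)
(4 + (t(-3, -4) + 5*u(6, 5)))² = (4 + ((4 - 4) + 5*(-5 + 6)))² = (4 + (0 + 5*1))² = (4 + (0 + 5))² = (4 + 5)² = 9² = 81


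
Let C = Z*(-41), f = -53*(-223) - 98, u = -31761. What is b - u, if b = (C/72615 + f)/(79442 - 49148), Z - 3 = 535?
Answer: 69868661102767/2199798810 ≈ 31761.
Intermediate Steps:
Z = 538 (Z = 3 + 535 = 538)
f = 11721 (f = 11819 - 98 = 11721)
C = -22058 (C = 538*(-41) = -22058)
b = 851098357/2199798810 (b = (-22058/72615 + 11721)/(79442 - 49148) = (-22058*1/72615 + 11721)/30294 = (-22058/72615 + 11721)*(1/30294) = (851098357/72615)*(1/30294) = 851098357/2199798810 ≈ 0.38690)
b - u = 851098357/2199798810 - 1*(-31761) = 851098357/2199798810 + 31761 = 69868661102767/2199798810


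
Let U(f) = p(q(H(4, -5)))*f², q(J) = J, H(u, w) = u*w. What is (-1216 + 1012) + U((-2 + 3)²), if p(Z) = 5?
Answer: -199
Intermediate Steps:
U(f) = 5*f²
(-1216 + 1012) + U((-2 + 3)²) = (-1216 + 1012) + 5*((-2 + 3)²)² = -204 + 5*(1²)² = -204 + 5*1² = -204 + 5*1 = -204 + 5 = -199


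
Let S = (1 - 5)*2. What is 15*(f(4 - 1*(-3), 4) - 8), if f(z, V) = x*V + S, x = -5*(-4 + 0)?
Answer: 960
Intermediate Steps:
S = -8 (S = -4*2 = -8)
x = 20 (x = -5*(-4) = 20)
f(z, V) = -8 + 20*V (f(z, V) = 20*V - 8 = -8 + 20*V)
15*(f(4 - 1*(-3), 4) - 8) = 15*((-8 + 20*4) - 8) = 15*((-8 + 80) - 8) = 15*(72 - 8) = 15*64 = 960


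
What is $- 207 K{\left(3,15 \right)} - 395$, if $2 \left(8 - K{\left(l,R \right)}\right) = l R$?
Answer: $\frac{5213}{2} \approx 2606.5$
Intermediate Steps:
$K{\left(l,R \right)} = 8 - \frac{R l}{2}$ ($K{\left(l,R \right)} = 8 - \frac{l R}{2} = 8 - \frac{R l}{2}$)
$- 207 K{\left(3,15 \right)} - 395 = - 207 \left(8 - \frac{15}{2} \cdot 3\right) - 395 = - 207 \left(8 - \frac{45}{2}\right) - 395 = \left(-207\right) \left(- \frac{29}{2}\right) - 395 = \frac{6003}{2} - 395 = \frac{5213}{2}$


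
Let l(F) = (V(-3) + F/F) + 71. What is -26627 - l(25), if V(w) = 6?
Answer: -26705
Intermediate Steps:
l(F) = 78 (l(F) = (6 + F/F) + 71 = (6 + 1) + 71 = 7 + 71 = 78)
-26627 - l(25) = -26627 - 1*78 = -26627 - 78 = -26705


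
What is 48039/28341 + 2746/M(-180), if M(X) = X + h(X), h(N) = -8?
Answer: -3641/282 ≈ -12.911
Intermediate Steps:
M(X) = -8 + X (M(X) = X - 8 = -8 + X)
48039/28341 + 2746/M(-180) = 48039/28341 + 2746/(-8 - 180) = 48039*(1/28341) + 2746/(-188) = 239/141 + 2746*(-1/188) = 239/141 - 1373/94 = -3641/282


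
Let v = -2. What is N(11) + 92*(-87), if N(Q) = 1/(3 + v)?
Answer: -8003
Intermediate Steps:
N(Q) = 1 (N(Q) = 1/(3 - 2) = 1/1 = 1)
N(11) + 92*(-87) = 1 + 92*(-87) = 1 - 8004 = -8003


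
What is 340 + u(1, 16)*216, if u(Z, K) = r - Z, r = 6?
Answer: 1420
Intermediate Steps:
u(Z, K) = 6 - Z
340 + u(1, 16)*216 = 340 + (6 - 1*1)*216 = 340 + (6 - 1)*216 = 340 + 5*216 = 340 + 1080 = 1420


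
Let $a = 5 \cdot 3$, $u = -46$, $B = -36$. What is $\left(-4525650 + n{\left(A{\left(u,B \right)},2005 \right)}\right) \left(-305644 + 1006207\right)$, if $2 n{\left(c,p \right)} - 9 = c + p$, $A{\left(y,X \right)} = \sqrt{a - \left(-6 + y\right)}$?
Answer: $-3169797474009 + \frac{700563 \sqrt{67}}{2} \approx -3.1698 \cdot 10^{12}$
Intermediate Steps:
$a = 15$
$A{\left(y,X \right)} = \sqrt{21 - y}$ ($A{\left(y,X \right)} = \sqrt{15 - \left(-6 + y\right)} = \sqrt{21 - y}$)
$n{\left(c,p \right)} = \frac{9}{2} + \frac{c}{2} + \frac{p}{2}$ ($n{\left(c,p \right)} = \frac{9}{2} + \frac{c + p}{2} = \frac{9}{2} + \left(\frac{c}{2} + \frac{p}{2}\right) = \frac{9}{2} + \frac{c}{2} + \frac{p}{2}$)
$\left(-4525650 + n{\left(A{\left(u,B \right)},2005 \right)}\right) \left(-305644 + 1006207\right) = \left(-4525650 + \left(\frac{9}{2} + \frac{\sqrt{21 - -46}}{2} + \frac{1}{2} \cdot 2005\right)\right) \left(-305644 + 1006207\right) = \left(-4525650 + \left(\frac{9}{2} + \frac{\sqrt{21 + 46}}{2} + \frac{2005}{2}\right)\right) 700563 = \left(-4525650 + \left(\frac{9}{2} + \frac{\sqrt{67}}{2} + \frac{2005}{2}\right)\right) 700563 = \left(-4525650 + \left(1007 + \frac{\sqrt{67}}{2}\right)\right) 700563 = \left(-4524643 + \frac{\sqrt{67}}{2}\right) 700563 = -3169797474009 + \frac{700563 \sqrt{67}}{2}$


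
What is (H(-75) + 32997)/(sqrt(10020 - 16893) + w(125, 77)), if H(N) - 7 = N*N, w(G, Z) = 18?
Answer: 231774/2399 - 38629*I*sqrt(6873)/7197 ≈ 96.613 - 444.97*I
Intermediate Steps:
H(N) = 7 + N**2 (H(N) = 7 + N*N = 7 + N**2)
(H(-75) + 32997)/(sqrt(10020 - 16893) + w(125, 77)) = ((7 + (-75)**2) + 32997)/(sqrt(10020 - 16893) + 18) = ((7 + 5625) + 32997)/(sqrt(-6873) + 18) = (5632 + 32997)/(I*sqrt(6873) + 18) = 38629/(18 + I*sqrt(6873))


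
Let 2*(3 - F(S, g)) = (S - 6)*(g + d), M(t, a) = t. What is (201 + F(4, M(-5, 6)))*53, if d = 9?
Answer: 11024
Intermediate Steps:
F(S, g) = 3 - (-6 + S)*(9 + g)/2 (F(S, g) = 3 - (S - 6)*(g + 9)/2 = 3 - (-6 + S)*(9 + g)/2)
(201 + F(4, M(-5, 6)))*53 = (201 + (30 + 3*(-5) - 9/2*4 - 1/2*4*(-5)))*53 = (201 + (30 - 15 - 18 + 10))*53 = (201 + 7)*53 = 208*53 = 11024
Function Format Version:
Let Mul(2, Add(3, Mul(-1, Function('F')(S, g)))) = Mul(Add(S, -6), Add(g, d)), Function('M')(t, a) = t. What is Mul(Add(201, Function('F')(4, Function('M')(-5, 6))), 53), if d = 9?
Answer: 11024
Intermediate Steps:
Function('F')(S, g) = Add(3, Mul(Rational(-1, 2), Add(-6, S), Add(9, g))) (Function('F')(S, g) = Add(3, Mul(Rational(-1, 2), Mul(Add(S, -6), Add(g, 9)))) = Add(3, Mul(Rational(-1, 2), Mul(Add(-6, S), Add(9, g)))) = Add(3, Mul(Rational(-1, 2), Add(-6, S), Add(9, g))))
Mul(Add(201, Function('F')(4, Function('M')(-5, 6))), 53) = Mul(Add(201, Add(30, Mul(3, -5), Mul(Rational(-9, 2), 4), Mul(Rational(-1, 2), 4, -5))), 53) = Mul(Add(201, Add(30, -15, -18, 10)), 53) = Mul(Add(201, 7), 53) = Mul(208, 53) = 11024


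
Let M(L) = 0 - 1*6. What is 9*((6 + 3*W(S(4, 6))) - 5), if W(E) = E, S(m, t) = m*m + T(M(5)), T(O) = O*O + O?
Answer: 1251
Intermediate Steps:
M(L) = -6 (M(L) = 0 - 6 = -6)
T(O) = O + O² (T(O) = O² + O = O + O²)
S(m, t) = 30 + m² (S(m, t) = m*m - 6*(1 - 6) = m² - 6*(-5) = m² + 30 = 30 + m²)
9*((6 + 3*W(S(4, 6))) - 5) = 9*((6 + 3*(30 + 4²)) - 5) = 9*((6 + 3*(30 + 16)) - 5) = 9*((6 + 3*46) - 5) = 9*((6 + 138) - 5) = 9*(144 - 5) = 9*139 = 1251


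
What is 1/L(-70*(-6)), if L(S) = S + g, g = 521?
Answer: 1/941 ≈ 0.0010627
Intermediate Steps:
L(S) = 521 + S (L(S) = S + 521 = 521 + S)
1/L(-70*(-6)) = 1/(521 - 70*(-6)) = 1/(521 + 420) = 1/941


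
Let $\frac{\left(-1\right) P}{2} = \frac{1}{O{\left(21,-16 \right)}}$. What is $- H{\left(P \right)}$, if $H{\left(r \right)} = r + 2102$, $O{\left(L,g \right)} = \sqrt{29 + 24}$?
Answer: $-2102 + \frac{2 \sqrt{53}}{53} \approx -2101.7$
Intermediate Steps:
$O{\left(L,g \right)} = \sqrt{53}$
$P = - \frac{2 \sqrt{53}}{53}$ ($P = - \frac{2}{\sqrt{53}} = - 2 \frac{\sqrt{53}}{53} = - \frac{2 \sqrt{53}}{53} \approx -0.27472$)
$H{\left(r \right)} = 2102 + r$
$- H{\left(P \right)} = - (2102 - \frac{2 \sqrt{53}}{53}) = -2102 + \frac{2 \sqrt{53}}{53}$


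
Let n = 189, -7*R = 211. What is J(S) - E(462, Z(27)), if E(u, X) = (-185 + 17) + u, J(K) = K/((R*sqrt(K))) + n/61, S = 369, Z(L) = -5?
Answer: -17745/61 - 21*sqrt(41)/211 ≈ -291.54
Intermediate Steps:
R = -211/7 (R = -1/7*211 = -211/7 ≈ -30.143)
J(K) = 189/61 - 7*sqrt(K)/211 (J(K) = K/((-211*sqrt(K)/7)) + 189/61 = K*(-7/(211*sqrt(K))) + 189*(1/61) = -7*sqrt(K)/211 + 189/61 = 189/61 - 7*sqrt(K)/211)
E(u, X) = -168 + u
J(S) - E(462, Z(27)) = (189/61 - 21*sqrt(41)/211) - (-168 + 462) = (189/61 - 21*sqrt(41)/211) - 1*294 = (189/61 - 21*sqrt(41)/211) - 294 = -17745/61 - 21*sqrt(41)/211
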